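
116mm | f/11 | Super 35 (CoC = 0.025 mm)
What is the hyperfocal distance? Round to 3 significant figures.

49.0 m

Hyperfocal distance H = f²/(N·c) + f = 116²/(11 × 0.025) + 116 = 13456/0.275 + 116 ≈ 49046.9 mm ≈ 49.0 m.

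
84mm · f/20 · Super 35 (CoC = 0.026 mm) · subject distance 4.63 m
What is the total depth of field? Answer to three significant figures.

Hyperfocal distance H = f²/(N·c) + f = 84²/(20 × 0.026) + 84 = 7056/0.52 + 84 ≈ 13653.2 mm ≈ 13.65 m.
Near limit Dn = s·(H − f)/(H + s − 2f) = 4630 × (13653.2 − 84) / (13653.2 + 4630 − 2 × 84) = 4630 × 13569.2 / 18115.2 ≈ 3468.1 mm.
Far limit Df = s·(H − f)/(H − s) = 4630 × (13653.2 − 84) / (13653.2 − 4630) = 4630 × 13569.2 / 9023.2 ≈ 6962.6 mm.
Depth of field = Df − Dn = 6962.6 − 3468.1 ≈ 3494.5 mm ≈ 3.49 m.

3.49 m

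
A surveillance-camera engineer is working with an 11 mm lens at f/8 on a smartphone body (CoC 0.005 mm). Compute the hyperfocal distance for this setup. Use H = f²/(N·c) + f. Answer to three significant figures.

3.04 m

Hyperfocal distance H = f²/(N·c) + f = 11²/(8 × 0.005) + 11 = 121/0.04 + 11 ≈ 3036.0 mm ≈ 3.04 m.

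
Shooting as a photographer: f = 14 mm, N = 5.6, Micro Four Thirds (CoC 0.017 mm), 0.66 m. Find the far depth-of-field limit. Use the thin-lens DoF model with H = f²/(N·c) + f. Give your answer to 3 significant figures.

Hyperfocal distance H = f²/(N·c) + f = 14²/(5.6 × 0.017) + 14 = 196/0.0952 + 14 ≈ 2072.8 mm ≈ 2.073 m.
Far limit Df = s·(H − f)/(H − s) = 660 × (2072.8 − 14) / (2072.8 − 660) = 660 × 2058.8 / 1412.8 ≈ 961.78 mm ≈ 0.962 m.

0.962 m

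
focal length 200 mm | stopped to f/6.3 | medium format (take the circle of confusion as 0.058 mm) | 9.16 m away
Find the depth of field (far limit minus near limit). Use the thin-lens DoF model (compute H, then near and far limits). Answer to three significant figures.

1.51 m

Hyperfocal distance H = f²/(N·c) + f = 200²/(6.3 × 0.058) + 200 = 40000/0.3654 + 200 ≈ 109669.1 mm ≈ 109.7 m.
Near limit Dn = s·(H − f)/(H + s − 2f) = 9160 × (109669.1 − 200) / (109669.1 + 9160 − 2 × 200) = 9160 × 109469.1 / 118429.1 ≈ 8467.0 mm.
Far limit Df = s·(H − f)/(H − s) = 9160 × (109669.1 − 200) / (109669.1 − 9160) = 9160 × 109469.1 / 100509.1 ≈ 9976.6 mm.
Depth of field = Df − Dn = 9976.6 − 8467.0 ≈ 1509.6 mm ≈ 1.51 m.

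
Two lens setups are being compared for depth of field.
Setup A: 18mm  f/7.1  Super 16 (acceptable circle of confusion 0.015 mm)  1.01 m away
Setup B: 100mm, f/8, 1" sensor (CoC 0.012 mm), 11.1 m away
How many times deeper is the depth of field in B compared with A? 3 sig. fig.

3.22

Setup A: H = 18²/(7.1×0.015) + 18 ≈ 3060.3 mm; DoF = Df − Dn = 1498.68 − 761.65 ≈ 737.03 mm.
Setup B: H = 100²/(8×0.012) + 100 ≈ 104266.7 mm; DoF = Df − Dn = 12410.6 − 10039.8 ≈ 2370.8 mm.
Ratio = 2370.8 / 737.03 ≈ 3.22.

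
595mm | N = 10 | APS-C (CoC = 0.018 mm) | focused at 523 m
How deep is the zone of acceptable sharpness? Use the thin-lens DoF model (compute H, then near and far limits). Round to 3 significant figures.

Hyperfocal distance H = f²/(N·c) + f = 595²/(10 × 0.018) + 595 = 354025/0.18 + 595 ≈ 1967400.6 mm ≈ 1967 m.
Near limit Dn = s·(H − f)/(H + s − 2f) = 523000 × (1967400.6 − 595) / (1967400.6 + 523000 − 2 × 595) = 523000 × 1966805.6 / 2489210.6 ≈ 413239 mm.
Far limit Df = s·(H − f)/(H − s) = 523000 × (1967400.6 − 595) / (1967400.6 − 523000) = 523000 × 1966805.6 / 1444400.6 ≈ 712157 mm.
Depth of field = Df − Dn = 712157 − 413239 ≈ 298918 mm ≈ 299 m.

299 m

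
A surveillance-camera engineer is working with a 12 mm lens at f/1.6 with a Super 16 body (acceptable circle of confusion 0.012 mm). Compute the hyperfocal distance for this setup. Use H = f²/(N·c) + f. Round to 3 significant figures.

Hyperfocal distance H = f²/(N·c) + f = 12²/(1.6 × 0.012) + 12 = 144/0.0192 + 12 ≈ 7512.0 mm ≈ 7.51 m.

7.51 m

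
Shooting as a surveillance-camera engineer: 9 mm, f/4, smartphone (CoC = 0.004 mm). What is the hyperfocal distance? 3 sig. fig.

5.07 m

Hyperfocal distance H = f²/(N·c) + f = 9²/(4 × 0.004) + 9 = 81/0.016 + 9 ≈ 5071.5 mm ≈ 5.07 m.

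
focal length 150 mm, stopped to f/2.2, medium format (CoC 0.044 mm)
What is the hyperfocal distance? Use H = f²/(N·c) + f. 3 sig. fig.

233 m

Hyperfocal distance H = f²/(N·c) + f = 150²/(2.2 × 0.044) + 150 = 22500/0.0968 + 150 ≈ 232588.0 mm ≈ 233 m.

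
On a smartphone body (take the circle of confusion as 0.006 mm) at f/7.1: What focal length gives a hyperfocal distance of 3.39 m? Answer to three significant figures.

From H = f²/(N·c) + f, with f ≪ H: f ≈ √(H·N·c) = √(3390 × 7.1 × 0.006) = √144.41 ≈ 12.02 mm.
The +f correction barely moves this — solving exactly, f² + N·c·f − N·c·H = 0 ⇒ f = (−N·c + √((N·c)² + 4·N·c·H))/2 = (−0.0426 + √577.66)/2 ≈ 11.996 mm, so f ≈ 12.0 mm.

12.0 mm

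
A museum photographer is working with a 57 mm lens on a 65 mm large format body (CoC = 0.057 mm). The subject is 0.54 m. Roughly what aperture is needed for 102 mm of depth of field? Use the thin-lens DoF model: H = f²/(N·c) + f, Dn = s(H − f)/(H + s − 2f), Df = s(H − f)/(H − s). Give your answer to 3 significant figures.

f/11

Write h = H − f = f²/(N·c). The thin-lens limits are Dn = s·h/(h + (s−f)) and Df = s·h/(h − (s−f)), so DoF = Df − Dn = 2·s·(s−f)·h / (h² − (s−f)²).
That is a quadratic in h: DoF·h² − 2·s·(s−f)·h − DoF·(s−f)² = 0 ⇒ h = (s−f)·(s + √(s² + DoF²)) / DoF = 483 × (540 + √(540² + 102²)) / 102 = 483 × (540 + 549.549) / 102 ≈ 5159.3 mm.
Then N = f²/(c·h) = 57² / (0.057 × 5159.3) = 3249 / 294.08 ≈ 11.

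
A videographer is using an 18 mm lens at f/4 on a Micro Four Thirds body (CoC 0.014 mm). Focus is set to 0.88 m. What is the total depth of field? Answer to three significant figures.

268 mm

Hyperfocal distance H = f²/(N·c) + f = 18²/(4 × 0.014) + 18 = 324/0.056 + 18 ≈ 5803.7 mm ≈ 5.804 m.
Near limit Dn = s·(H − f)/(H + s − 2f) = 880 × (5803.7 − 18) / (5803.7 + 880 − 2 × 18) = 880 × 5785.7 / 6647.7 ≈ 765.89 mm.
Far limit Df = s·(H − f)/(H − s) = 880 × (5803.7 − 18) / (5803.7 − 880) = 880 × 5785.7 / 4923.7 ≈ 1034.06 mm.
Depth of field = Df − Dn = 1034.06 − 765.89 ≈ 268.17 mm.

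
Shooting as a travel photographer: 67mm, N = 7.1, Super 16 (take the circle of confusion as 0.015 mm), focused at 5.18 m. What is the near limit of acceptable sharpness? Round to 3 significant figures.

4.62 m

Hyperfocal distance H = f²/(N·c) + f = 67²/(7.1 × 0.015) + 67 = 4489/0.1065 + 67 ≈ 42217.2 mm ≈ 42.22 m.
Near limit Dn = s·(H − f)/(H + s − 2f) = 5180 × (42217.2 − 67) / (42217.2 + 5180 − 2 × 67) = 5180 × 42150.2 / 47263.2 ≈ 4619.6 mm ≈ 4.62 m.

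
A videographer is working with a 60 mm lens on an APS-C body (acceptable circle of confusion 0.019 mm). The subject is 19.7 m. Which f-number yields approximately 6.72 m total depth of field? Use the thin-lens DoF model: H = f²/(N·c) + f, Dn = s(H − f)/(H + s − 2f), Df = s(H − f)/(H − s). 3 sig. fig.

Write h = H − f = f²/(N·c). The thin-lens limits are Dn = s·h/(h + (s−f)) and Df = s·h/(h − (s−f)), so DoF = Df − Dn = 2·s·(s−f)·h / (h² − (s−f)²).
That is a quadratic in h: DoF·h² − 2·s·(s−f)·h − DoF·(s−f)² = 0 ⇒ h = (s−f)·(s + √(s² + DoF²)) / DoF = 19640 × (19700 + √(19700² + 6720²)) / 6720 = 19640 × (19700 + 20814.6) / 6720 ≈ 118409 mm.
Then N = f²/(c·h) = 60² / (0.019 × 118409) = 3600 / 2249.8 ≈ 1.60.

f/1.60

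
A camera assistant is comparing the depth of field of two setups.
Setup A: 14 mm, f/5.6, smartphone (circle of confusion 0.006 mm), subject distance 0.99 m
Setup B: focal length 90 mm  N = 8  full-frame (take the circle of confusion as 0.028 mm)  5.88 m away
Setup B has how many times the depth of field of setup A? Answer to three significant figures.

5.67

Setup A: H = 14²/(5.6×0.006) + 14 ≈ 5847.3 mm; DoF = Df − Dn = 1188.92 − 848.10 ≈ 340.82 mm.
Setup B: H = 90²/(8×0.028) + 90 ≈ 36250.7 mm; DoF = Df − Dn = 7001.0 − 5068.4 ≈ 1932.6 mm.
Ratio = 1932.6 / 340.82 ≈ 5.67.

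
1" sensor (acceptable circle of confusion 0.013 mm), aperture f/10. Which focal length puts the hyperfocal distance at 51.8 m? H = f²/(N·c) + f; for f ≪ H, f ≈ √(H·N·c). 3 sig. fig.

82.0 mm

From H = f²/(N·c) + f, with f ≪ H: f ≈ √(H·N·c) = √(51800 × 10 × 0.013) = √6734.0 ≈ 82.06 mm.
Exact: f² + N·c·f − N·c·H = 0 ⇒ f = (−N·c + √((N·c)² + 4·N·c·H))/2 = (−0.13 + √26936)/2 ≈ 81.996 mm ≈ 82.0 mm.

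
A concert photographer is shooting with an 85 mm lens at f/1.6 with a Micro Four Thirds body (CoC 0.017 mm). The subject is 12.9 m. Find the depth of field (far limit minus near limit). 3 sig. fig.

Hyperfocal distance H = f²/(N·c) + f = 85²/(1.6 × 0.017) + 85 = 7225/0.0272 + 85 ≈ 265710.0 mm ≈ 265.7 m.
Near limit Dn = s·(H − f)/(H + s − 2f) = 12900 × (265710.0 − 85) / (265710.0 + 12900 − 2 × 85) = 12900 × 265625.0 / 278440.0 ≈ 12306.3 mm.
Far limit Df = s·(H − f)/(H − s) = 12900 × (265710.0 − 85) / (265710.0 − 12900) = 12900 × 265625.0 / 252810.0 ≈ 13553.9 mm.
Depth of field = Df − Dn = 13553.9 − 12306.3 ≈ 1247.6 mm ≈ 1.25 m.

1.25 m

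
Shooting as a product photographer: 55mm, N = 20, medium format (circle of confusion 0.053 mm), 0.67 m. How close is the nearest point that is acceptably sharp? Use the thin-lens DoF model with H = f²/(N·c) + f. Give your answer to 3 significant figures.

Hyperfocal distance H = f²/(N·c) + f = 55²/(20 × 0.053) + 55 = 3025/1.06 + 55 ≈ 2908.8 mm ≈ 2.909 m.
Near limit Dn = s·(H − f)/(H + s − 2f) = 670 × (2908.8 − 55) / (2908.8 + 670 − 2 × 55) = 670 × 2853.8 / 3468.8 ≈ 551.21 mm ≈ 0.551 m.

0.551 m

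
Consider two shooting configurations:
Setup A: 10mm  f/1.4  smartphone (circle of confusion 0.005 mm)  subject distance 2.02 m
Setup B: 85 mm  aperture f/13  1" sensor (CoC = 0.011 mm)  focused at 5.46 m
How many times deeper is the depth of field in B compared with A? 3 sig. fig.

Setup A: H = 10²/(1.4×0.005) + 10 ≈ 14295.7 mm; DoF = Df − Dn = 2350.75 − 1770.84 ≈ 579.91 mm.
Setup B: H = 85²/(13×0.011) + 85 ≈ 50609.5 mm; DoF = Df − Dn = 6110.0 − 4935.0 ≈ 1175.0 mm.
Ratio = 1175.0 / 579.91 ≈ 2.03.

2.03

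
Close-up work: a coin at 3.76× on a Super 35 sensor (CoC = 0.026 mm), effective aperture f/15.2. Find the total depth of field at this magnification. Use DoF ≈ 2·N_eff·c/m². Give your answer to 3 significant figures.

0.0559 mm

At magnification m, DoF ≈ 2·N_eff·c/m² = 2 × 15.2 × 0.026 / 3.76² = 0.7904 / 14.14 ≈ 0.0559 mm.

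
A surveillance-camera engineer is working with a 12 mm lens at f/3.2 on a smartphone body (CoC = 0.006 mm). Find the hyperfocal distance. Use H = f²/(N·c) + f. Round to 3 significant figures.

Hyperfocal distance H = f²/(N·c) + f = 12²/(3.2 × 0.006) + 12 = 144/0.0192 + 12 ≈ 7512.0 mm ≈ 7.51 m.

7.51 m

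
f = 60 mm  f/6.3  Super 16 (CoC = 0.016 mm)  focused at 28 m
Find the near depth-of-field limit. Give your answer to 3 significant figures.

15.7 m

Hyperfocal distance H = f²/(N·c) + f = 60²/(6.3 × 0.016) + 60 = 3600/0.1008 + 60 ≈ 35774.3 mm ≈ 35.77 m.
Near limit Dn = s·(H − f)/(H + s − 2f) = 28000 × (35774.3 − 60) / (35774.3 + 28000 − 2 × 60) = 28000 × 35714.3 / 63654.3 ≈ 15710 mm ≈ 15.7 m.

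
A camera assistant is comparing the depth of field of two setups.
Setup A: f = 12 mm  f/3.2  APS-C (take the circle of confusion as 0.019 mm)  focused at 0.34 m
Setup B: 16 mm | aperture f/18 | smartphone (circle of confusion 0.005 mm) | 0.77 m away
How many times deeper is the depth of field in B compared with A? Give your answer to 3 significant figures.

4.57

Setup A: H = 12²/(3.2×0.019) + 12 ≈ 2380.4 mm; DoF = Df − Dn = 394.655 − 298.641 ≈ 96.014 mm.
Setup B: H = 16²/(18×0.005) + 16 ≈ 2860.4 mm; DoF = Df − Dn = 1047.73 − 608.66 ≈ 439.07 mm.
Ratio = 439.07 / 96.014 ≈ 4.57.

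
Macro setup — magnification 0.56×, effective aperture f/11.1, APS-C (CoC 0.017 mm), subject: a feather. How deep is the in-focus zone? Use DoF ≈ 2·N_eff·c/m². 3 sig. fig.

1.20 mm

At magnification m, DoF ≈ 2·N_eff·c/m² = 2 × 11.1 × 0.017 / 0.56² = 0.3774 / 0.3136 ≈ 1.2 mm.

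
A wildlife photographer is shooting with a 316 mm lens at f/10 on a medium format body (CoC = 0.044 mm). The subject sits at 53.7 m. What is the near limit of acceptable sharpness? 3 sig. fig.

43.5 m

Hyperfocal distance H = f²/(N·c) + f = 316²/(10 × 0.044) + 316 = 99856/0.44 + 316 ≈ 227261.5 mm ≈ 227.3 m.
Near limit Dn = s·(H − f)/(H + s − 2f) = 53700 × (227261.5 − 316) / (227261.5 + 53700 − 2 × 316) = 53700 × 226945.5 / 280329.5 ≈ 43474 mm ≈ 43.5 m.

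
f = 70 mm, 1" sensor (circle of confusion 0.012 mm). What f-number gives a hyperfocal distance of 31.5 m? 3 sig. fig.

f/13

Rearrange H = f²/(N·c) + f for N: N = f² / ((H − f)·c).
N = 70² / ((31500 − 70) × 0.012) = 4900 / 377.2 ≈ 13.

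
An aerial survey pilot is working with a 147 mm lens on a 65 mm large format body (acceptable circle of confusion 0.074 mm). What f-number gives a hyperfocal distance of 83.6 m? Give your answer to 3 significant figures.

Rearrange H = f²/(N·c) + f for N: N = f² / ((H − f)·c).
N = 147² / ((83600 − 147) × 0.074) = 21609 / 6176 ≈ 3.50.

f/3.50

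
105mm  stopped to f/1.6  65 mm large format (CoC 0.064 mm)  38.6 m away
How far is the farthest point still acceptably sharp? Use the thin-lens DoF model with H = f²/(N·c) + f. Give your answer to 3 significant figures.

60.1 m

Hyperfocal distance H = f²/(N·c) + f = 105²/(1.6 × 0.064) + 105 = 11025/0.1024 + 105 ≈ 107771.0 mm ≈ 107.8 m.
Far limit Df = s·(H − f)/(H − s) = 38600 × (107771.0 − 105) / (107771.0 − 38600) = 38600 × 107666.0 / 69171.0 ≈ 60082 mm ≈ 60.1 m.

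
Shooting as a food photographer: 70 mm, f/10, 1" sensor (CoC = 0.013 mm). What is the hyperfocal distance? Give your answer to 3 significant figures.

37.8 m

Hyperfocal distance H = f²/(N·c) + f = 70²/(10 × 0.013) + 70 = 4900/0.13 + 70 ≈ 37762.3 mm ≈ 37.8 m.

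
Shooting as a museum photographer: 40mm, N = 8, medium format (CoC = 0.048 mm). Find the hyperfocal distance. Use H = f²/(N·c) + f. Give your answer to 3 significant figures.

Hyperfocal distance H = f²/(N·c) + f = 40²/(8 × 0.048) + 40 = 1600/0.384 + 40 ≈ 4206.7 mm ≈ 4.21 m.

4.21 m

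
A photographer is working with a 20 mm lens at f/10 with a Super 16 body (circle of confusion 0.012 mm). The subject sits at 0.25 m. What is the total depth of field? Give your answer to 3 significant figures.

Hyperfocal distance H = f²/(N·c) + f = 20²/(10 × 0.012) + 20 = 400/0.12 + 20 ≈ 3353.3 mm ≈ 3.353 m.
Near limit Dn = s·(H − f)/(H + s − 2f) = 250 × (3353.3 − 20) / (3353.3 + 250 − 2 × 20) = 250 × 3333.3 / 3563.3 ≈ 233.863 mm.
Far limit Df = s·(H − f)/(H − s) = 250 × (3353.3 − 20) / (3353.3 − 250) = 250 × 3333.3 / 3103.3 ≈ 268.528 mm.
Depth of field = Df − Dn = 268.528 − 233.863 ≈ 34.665 mm.

34.7 mm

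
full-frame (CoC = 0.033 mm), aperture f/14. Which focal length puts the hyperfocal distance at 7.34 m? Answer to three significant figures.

From H = f²/(N·c) + f, with f ≪ H: f ≈ √(H·N·c) = √(7340 × 14 × 0.033) = √3391.1 ≈ 58.23 mm.
Exact: f² + N·c·f − N·c·H = 0 ⇒ f = (−N·c + √((N·c)² + 4·N·c·H))/2 = (−0.462 + √13565)/2 ≈ 58.002 mm ≈ 58.0 mm.

58.0 mm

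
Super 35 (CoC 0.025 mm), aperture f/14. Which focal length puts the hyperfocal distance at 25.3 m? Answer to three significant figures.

From H = f²/(N·c) + f, with f ≪ H: f ≈ √(H·N·c) = √(25300 × 14 × 0.025) = √8855.0 ≈ 94.10 mm.
Exact: f² + N·c·f − N·c·H = 0 ⇒ f = (−N·c + √((N·c)² + 4·N·c·H))/2 = (−0.35 + √35420)/2 ≈ 93.926 mm ≈ 93.9 mm.

93.9 mm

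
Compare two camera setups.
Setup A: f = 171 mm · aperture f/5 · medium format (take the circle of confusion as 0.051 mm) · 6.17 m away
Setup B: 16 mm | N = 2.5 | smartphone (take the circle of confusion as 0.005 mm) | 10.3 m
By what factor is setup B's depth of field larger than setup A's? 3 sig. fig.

21.4

Setup A: H = 171²/(5×0.051) + 171 ≈ 114841.6 mm; DoF = Df − Dn = 6510.60 − 5863.26 ≈ 647.34 mm.
Setup B: H = 16²/(2.5×0.005) + 16 ≈ 20496.0 mm; DoF = Df − Dn = 20689 − 6857 ≈ 13832 mm.
Ratio = 13832 / 647.34 ≈ 21.4.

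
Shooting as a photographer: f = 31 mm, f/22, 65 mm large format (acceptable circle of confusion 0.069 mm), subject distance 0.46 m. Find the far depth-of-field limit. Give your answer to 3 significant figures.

1.43 m

Hyperfocal distance H = f²/(N·c) + f = 31²/(22 × 0.069) + 31 = 961/1.518 + 31 ≈ 664.1 mm ≈ 0.664 m.
Far limit Df = s·(H − f)/(H − s) = 460 × (664.1 − 31) / (664.1 − 460) = 460 × 633.1 / 204.1 ≈ 1427.0 mm ≈ 1.43 m.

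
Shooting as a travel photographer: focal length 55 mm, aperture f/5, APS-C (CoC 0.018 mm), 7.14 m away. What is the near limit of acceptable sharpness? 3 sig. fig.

Hyperfocal distance H = f²/(N·c) + f = 55²/(5 × 0.018) + 55 = 3025/0.09 + 55 ≈ 33666.1 mm ≈ 33.67 m.
Near limit Dn = s·(H − f)/(H + s − 2f) = 7140 × (33666.1 − 55) / (33666.1 + 7140 − 2 × 55) = 7140 × 33611.1 / 40696.1 ≈ 5897.0 mm ≈ 5.90 m.

5.90 m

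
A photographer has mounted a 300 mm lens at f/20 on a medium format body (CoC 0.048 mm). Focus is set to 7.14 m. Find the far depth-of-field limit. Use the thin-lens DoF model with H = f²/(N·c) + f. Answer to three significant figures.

7.70 m

Hyperfocal distance H = f²/(N·c) + f = 300²/(20 × 0.048) + 300 = 90000/0.96 + 300 ≈ 94050.0 mm ≈ 94.05 m.
Far limit Df = s·(H − f)/(H − s) = 7140 × (94050.0 − 300) / (94050.0 − 7140) = 7140 × 93750.0 / 86910.0 ≈ 7701.9 mm ≈ 7.70 m.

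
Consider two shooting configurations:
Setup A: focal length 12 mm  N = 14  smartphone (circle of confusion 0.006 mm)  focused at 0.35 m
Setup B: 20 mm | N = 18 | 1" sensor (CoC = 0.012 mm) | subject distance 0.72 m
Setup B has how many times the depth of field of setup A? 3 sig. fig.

4.42

Setup A: H = 12²/(14×0.006) + 12 ≈ 1726.3 mm; DoF = Df − Dn = 435.96 − 292.36 ≈ 143.60 mm.
Setup B: H = 20²/(18×0.012) + 20 ≈ 1871.9 mm; DoF = Df − Dn = 1157.56 − 522.50 ≈ 635.06 mm.
Ratio = 635.06 / 143.60 ≈ 4.42.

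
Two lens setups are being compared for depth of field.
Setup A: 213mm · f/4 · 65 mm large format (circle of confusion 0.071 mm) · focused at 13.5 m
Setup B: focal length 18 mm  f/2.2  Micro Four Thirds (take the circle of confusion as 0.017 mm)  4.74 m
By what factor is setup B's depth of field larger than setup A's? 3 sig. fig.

Setup A: H = 213²/(4×0.071) + 213 ≈ 159963.0 mm; DoF = Df − Dn = 14724.7 − 12463.4 ≈ 2261.3 mm.
Setup B: H = 18²/(2.2×0.017) + 18 ≈ 8681.1 mm; DoF = Df − Dn = 10419.2 − 3067.8 ≈ 7351.4 mm.
Ratio = 7351.4 / 2261.3 ≈ 3.25.

3.25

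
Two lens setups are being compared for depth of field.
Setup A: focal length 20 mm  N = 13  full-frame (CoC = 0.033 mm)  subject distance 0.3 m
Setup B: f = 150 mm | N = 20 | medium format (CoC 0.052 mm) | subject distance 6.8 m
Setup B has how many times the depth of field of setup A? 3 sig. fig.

23.3

Setup A: H = 20²/(13×0.033) + 20 ≈ 952.4 mm; DoF = Df − Dn = 428.76 − 230.72 ≈ 198.04 mm.
Setup B: H = 150²/(20×0.052) + 150 ≈ 21784.6 mm; DoF = Df − Dn = 9817.8 − 5201.3 ≈ 4616.5 mm.
Ratio = 4616.5 / 198.04 ≈ 23.3.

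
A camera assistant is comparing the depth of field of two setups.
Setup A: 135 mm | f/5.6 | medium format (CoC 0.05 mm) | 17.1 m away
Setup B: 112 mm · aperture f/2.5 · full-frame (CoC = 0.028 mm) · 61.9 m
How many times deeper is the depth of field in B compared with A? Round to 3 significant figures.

5.07

Setup A: H = 135²/(5.6×0.05) + 135 ≈ 65224.3 mm; DoF = Df − Dn = 23128.2 − 13564.5 ≈ 9563.7 mm.
Setup B: H = 112²/(2.5×0.028) + 112 ≈ 179312.0 mm; DoF = Df − Dn = 94475 − 46029 ≈ 48446 mm.
Ratio = 48446 / 9563.7 ≈ 5.07.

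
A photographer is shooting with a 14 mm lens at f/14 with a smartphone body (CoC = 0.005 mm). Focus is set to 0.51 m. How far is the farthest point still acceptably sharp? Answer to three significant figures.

0.620 m

Hyperfocal distance H = f²/(N·c) + f = 14²/(14 × 0.005) + 14 = 196/0.07 + 14 ≈ 2814.0 mm ≈ 2.814 m.
Far limit Df = s·(H − f)/(H − s) = 510 × (2814.0 − 14) / (2814.0 − 510) = 510 × 2800.0 / 2304.0 ≈ 619.79 mm ≈ 0.620 m.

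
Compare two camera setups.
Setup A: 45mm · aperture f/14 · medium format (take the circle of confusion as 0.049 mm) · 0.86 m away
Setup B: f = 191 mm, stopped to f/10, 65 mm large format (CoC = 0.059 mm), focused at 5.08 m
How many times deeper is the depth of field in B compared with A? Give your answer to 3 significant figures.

Setup A: H = 45²/(14×0.049) + 45 ≈ 2996.9 mm; DoF = Df − Dn = 1188.00 − 673.93 ≈ 514.07 mm.
Setup B: H = 191²/(10×0.059) + 191 ≈ 62023.2 mm; DoF = Df − Dn = 5516.16 − 4707.76 ≈ 808.40 mm.
Ratio = 808.40 / 514.07 ≈ 1.57.

1.57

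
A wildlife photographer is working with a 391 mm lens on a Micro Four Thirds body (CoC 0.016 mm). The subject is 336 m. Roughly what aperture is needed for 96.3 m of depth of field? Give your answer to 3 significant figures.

Write h = H − f = f²/(N·c). The thin-lens limits are Dn = s·h/(h + (s−f)) and Df = s·h/(h − (s−f)), so DoF = Df − Dn = 2·s·(s−f)·h / (h² − (s−f)²).
That is a quadratic in h: DoF·h² − 2·s·(s−f)·h − DoF·(s−f)² = 0 ⇒ h = (s−f)·(s + √(s² + DoF²)) / DoF = 335609 × (336000 + √(336000² + 96300²)) / 96300 = 335609 × (336000 + 349528) / 96300 ≈ 2389089 mm.
Then N = f²/(c·h) = 391² / (0.016 × 2389089) = 152881 / 38225 ≈ 4.

f/4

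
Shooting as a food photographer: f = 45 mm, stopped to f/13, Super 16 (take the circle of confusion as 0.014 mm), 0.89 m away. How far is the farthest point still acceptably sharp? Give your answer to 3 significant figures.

Hyperfocal distance H = f²/(N·c) + f = 45²/(13 × 0.014) + 45 = 2025/0.182 + 45 ≈ 11171.4 mm ≈ 11.17 m.
Far limit Df = s·(H − f)/(H − s) = 890 × (11171.4 − 45) / (11171.4 − 890) = 890 × 11126.4 / 10281.4 ≈ 963.15 mm ≈ 0.963 m.

0.963 m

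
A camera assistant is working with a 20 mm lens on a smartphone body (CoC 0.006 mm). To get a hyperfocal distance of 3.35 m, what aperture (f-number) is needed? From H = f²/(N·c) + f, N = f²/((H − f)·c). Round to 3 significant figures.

Rearrange H = f²/(N·c) + f for N: N = f² / ((H − f)·c).
N = 20² / ((3350 − 20) × 0.006) = 400 / 19.98 ≈ 20.

f/20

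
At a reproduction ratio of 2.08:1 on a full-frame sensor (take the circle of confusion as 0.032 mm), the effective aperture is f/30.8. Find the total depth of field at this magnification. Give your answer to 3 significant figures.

0.456 mm

At magnification m, DoF ≈ 2·N_eff·c/m² = 2 × 30.8 × 0.032 / 2.08² = 1.971 / 4.326 ≈ 0.456 mm.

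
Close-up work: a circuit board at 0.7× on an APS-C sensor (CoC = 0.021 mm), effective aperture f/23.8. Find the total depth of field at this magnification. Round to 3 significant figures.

At magnification m, DoF ≈ 2·N_eff·c/m² = 2 × 23.8 × 0.021 / 0.7² = 0.9996 / 0.49 ≈ 2.04 mm.

2.04 mm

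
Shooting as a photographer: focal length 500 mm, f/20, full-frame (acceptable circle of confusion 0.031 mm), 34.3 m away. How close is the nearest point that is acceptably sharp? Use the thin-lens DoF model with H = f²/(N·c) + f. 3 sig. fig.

31.6 m

Hyperfocal distance H = f²/(N·c) + f = 500²/(20 × 0.031) + 500 = 250000/0.62 + 500 ≈ 403725.8 mm ≈ 403.7 m.
Near limit Dn = s·(H − f)/(H + s − 2f) = 34300 × (403725.8 − 500) / (403725.8 + 34300 − 2 × 500) = 34300 × 403225.8 / 437025.8 ≈ 31647 mm ≈ 31.6 m.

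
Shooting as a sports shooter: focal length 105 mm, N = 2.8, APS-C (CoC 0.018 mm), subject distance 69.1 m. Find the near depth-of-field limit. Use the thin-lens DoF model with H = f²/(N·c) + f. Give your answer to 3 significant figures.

52.5 m

Hyperfocal distance H = f²/(N·c) + f = 105²/(2.8 × 0.018) + 105 = 11025/0.0504 + 105 ≈ 218855.0 mm ≈ 218.9 m.
Near limit Dn = s·(H − f)/(H + s − 2f) = 69100 × (218855.0 − 105) / (218855.0 + 69100 − 2 × 105) = 69100 × 218750.0 / 287745.0 ≈ 52531 mm ≈ 52.5 m.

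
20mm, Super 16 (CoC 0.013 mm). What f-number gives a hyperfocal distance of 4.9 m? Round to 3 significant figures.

Rearrange H = f²/(N·c) + f for N: N = f² / ((H − f)·c).
N = 20² / ((4900 − 20) × 0.013) = 400 / 63.44 ≈ 6.31.

f/6.31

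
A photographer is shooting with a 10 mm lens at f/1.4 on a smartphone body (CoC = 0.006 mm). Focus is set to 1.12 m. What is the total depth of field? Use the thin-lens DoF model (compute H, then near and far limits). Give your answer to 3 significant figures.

Hyperfocal distance H = f²/(N·c) + f = 10²/(1.4 × 0.006) + 10 = 100/0.0084 + 10 ≈ 11914.8 mm ≈ 11.91 m.
Near limit Dn = s·(H − f)/(H + s − 2f) = 1120 × (11914.8 − 10) / (11914.8 + 1120 − 2 × 10) = 1120 × 11904.8 / 13014.8 ≈ 1024.48 mm.
Far limit Df = s·(H − f)/(H − s) = 1120 × (11914.8 − 10) / (11914.8 − 1120) = 1120 × 11904.8 / 10794.8 ≈ 1235.17 mm.
Depth of field = Df − Dn = 1235.17 − 1024.48 ≈ 210.69 mm.

211 mm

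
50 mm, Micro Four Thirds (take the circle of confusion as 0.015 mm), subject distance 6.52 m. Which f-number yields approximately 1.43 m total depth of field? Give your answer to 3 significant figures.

Write h = H − f = f²/(N·c). The thin-lens limits are Dn = s·h/(h + (s−f)) and Df = s·h/(h − (s−f)), so DoF = Df − Dn = 2·s·(s−f)·h / (h² − (s−f)²).
That is a quadratic in h: DoF·h² − 2·s·(s−f)·h − DoF·(s−f)² = 0 ⇒ h = (s−f)·(s + √(s² + DoF²)) / DoF = 6470 × (6520 + √(6520² + 1430²)) / 1430 = 6470 × (6520 + 6674.98) / 1430 ≈ 59700 mm.
Then N = f²/(c·h) = 50² / (0.015 × 59700) = 2500 / 895.51 ≈ 2.79.

f/2.79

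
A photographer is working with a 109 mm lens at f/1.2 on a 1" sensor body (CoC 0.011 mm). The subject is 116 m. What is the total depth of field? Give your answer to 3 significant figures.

30.4 m

Hyperfocal distance H = f²/(N·c) + f = 109²/(1.2 × 0.011) + 109 = 11881/0.0132 + 109 ≈ 900184.8 mm ≈ 900.2 m.
Near limit Dn = s·(H − f)/(H + s − 2f) = 116000 × (900184.8 − 109) / (900184.8 + 116000 − 2 × 109) = 116000 × 900075.8 / 1015966.8 ≈ 102768 mm.
Far limit Df = s·(H − f)/(H − s) = 116000 × (900184.8 − 109) / (900184.8 − 116000) = 116000 × 900075.8 / 784184.8 ≈ 133143 mm.
Depth of field = Df − Dn = 133143 − 102768 ≈ 30375 mm ≈ 30.4 m.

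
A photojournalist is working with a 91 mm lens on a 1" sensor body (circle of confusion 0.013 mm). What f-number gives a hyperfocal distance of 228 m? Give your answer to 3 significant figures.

f/2.79

Rearrange H = f²/(N·c) + f for N: N = f² / ((H − f)·c).
N = 91² / ((228000 − 91) × 0.013) = 8281 / 2963 ≈ 2.79.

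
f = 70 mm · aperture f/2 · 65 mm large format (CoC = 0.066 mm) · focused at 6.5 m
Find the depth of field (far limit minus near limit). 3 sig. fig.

2.32 m

Hyperfocal distance H = f²/(N·c) + f = 70²/(2 × 0.066) + 70 = 4900/0.132 + 70 ≈ 37191.2 mm ≈ 37.19 m.
Near limit Dn = s·(H − f)/(H + s − 2f) = 6500 × (37191.2 − 70) / (37191.2 + 6500 − 2 × 70) = 6500 × 37121.2 / 43551.2 ≈ 5540.3 mm.
Far limit Df = s·(H − f)/(H − s) = 6500 × (37191.2 − 70) / (37191.2 − 6500) = 6500 × 37121.2 / 30691.2 ≈ 7861.8 mm.
Depth of field = Df − Dn = 7861.8 − 5540.3 ≈ 2321.5 mm ≈ 2.32 m.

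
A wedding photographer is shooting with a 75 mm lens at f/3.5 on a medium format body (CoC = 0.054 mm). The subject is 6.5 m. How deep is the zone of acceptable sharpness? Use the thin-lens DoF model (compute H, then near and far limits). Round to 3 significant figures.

2.94 m

Hyperfocal distance H = f²/(N·c) + f = 75²/(3.5 × 0.054) + 75 = 5625/0.189 + 75 ≈ 29836.9 mm ≈ 29.84 m.
Near limit Dn = s·(H − f)/(H + s − 2f) = 6500 × (29836.9 − 75) / (29836.9 + 6500 − 2 × 75) = 6500 × 29761.9 / 36186.9 ≈ 5345.9 mm.
Far limit Df = s·(H − f)/(H − s) = 6500 × (29836.9 − 75) / (29836.9 − 6500) = 6500 × 29761.9 / 23336.9 ≈ 8289.5 mm.
Depth of field = Df − Dn = 8289.5 − 5345.9 ≈ 2943.6 mm ≈ 2.94 m.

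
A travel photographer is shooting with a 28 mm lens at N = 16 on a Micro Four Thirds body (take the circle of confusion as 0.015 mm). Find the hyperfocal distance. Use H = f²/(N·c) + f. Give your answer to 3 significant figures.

3.29 m

Hyperfocal distance H = f²/(N·c) + f = 28²/(16 × 0.015) + 28 = 784/0.24 + 28 ≈ 3294.7 mm ≈ 3.29 m.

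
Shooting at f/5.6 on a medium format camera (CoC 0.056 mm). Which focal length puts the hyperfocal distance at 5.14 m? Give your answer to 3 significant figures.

40.0 mm

From H = f²/(N·c) + f, with f ≪ H: f ≈ √(H·N·c) = √(5140 × 5.6 × 0.056) = √1611.9 ≈ 40.15 mm.
Exact: f² + N·c·f − N·c·H = 0 ⇒ f = (−N·c + √((N·c)² + 4·N·c·H))/2 = (−0.3136 + √6447.7)/2 ≈ 39.992 mm ≈ 40.0 mm.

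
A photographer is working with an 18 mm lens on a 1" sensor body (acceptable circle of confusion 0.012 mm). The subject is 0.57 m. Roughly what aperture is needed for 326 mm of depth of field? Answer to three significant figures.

f/13

Write h = H − f = f²/(N·c). The thin-lens limits are Dn = s·h/(h + (s−f)) and Df = s·h/(h − (s−f)), so DoF = Df − Dn = 2·s·(s−f)·h / (h² − (s−f)²).
That is a quadratic in h: DoF·h² − 2·s·(s−f)·h − DoF·(s−f)² = 0 ⇒ h = (s−f)·(s + √(s² + DoF²)) / DoF = 552 × (570 + √(570² + 326²)) / 326 = 552 × (570 + 656.640) / 326 ≈ 2077.0 mm.
Then N = f²/(c·h) = 18² / (0.012 × 2077.0) = 324 / 24.924 ≈ 13.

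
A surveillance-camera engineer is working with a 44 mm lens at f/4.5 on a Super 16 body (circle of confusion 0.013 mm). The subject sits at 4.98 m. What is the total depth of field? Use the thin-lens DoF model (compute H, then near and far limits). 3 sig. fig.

1.52 m

Hyperfocal distance H = f²/(N·c) + f = 44²/(4.5 × 0.013) + 44 = 1936/0.0585 + 44 ≈ 33138.0 mm ≈ 33.14 m.
Near limit Dn = s·(H − f)/(H + s − 2f) = 4980 × (33138.0 − 44) / (33138.0 + 4980 − 2 × 44) = 4980 × 33094.0 / 38030.0 ≈ 4333.6 mm.
Far limit Df = s·(H − f)/(H − s) = 4980 × (33138.0 − 44) / (33138.0 − 4980) = 4980 × 33094.0 / 28158.0 ≈ 5853.0 mm.
Depth of field = Df − Dn = 5853.0 − 4333.6 ≈ 1519.4 mm ≈ 1.52 m.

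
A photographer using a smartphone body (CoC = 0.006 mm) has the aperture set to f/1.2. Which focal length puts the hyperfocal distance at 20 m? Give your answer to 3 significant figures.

From H = f²/(N·c) + f, with f ≪ H: f ≈ √(H·N·c) = √(20000 × 1.2 × 0.006) = √144.00 ≈ 12.00 mm.
The +f correction barely moves this — solving exactly, f² + N·c·f − N·c·H = 0 ⇒ f = (−N·c + √((N·c)² + 4·N·c·H))/2 = (−0.0072 + √576.00)/2 ≈ 11.996 mm, so f ≈ 12.0 mm.

12.0 mm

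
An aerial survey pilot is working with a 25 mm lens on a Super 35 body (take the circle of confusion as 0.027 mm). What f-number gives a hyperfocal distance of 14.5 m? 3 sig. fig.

f/1.60

Rearrange H = f²/(N·c) + f for N: N = f² / ((H − f)·c).
N = 25² / ((14500 − 25) × 0.027) = 625 / 390.8 ≈ 1.60.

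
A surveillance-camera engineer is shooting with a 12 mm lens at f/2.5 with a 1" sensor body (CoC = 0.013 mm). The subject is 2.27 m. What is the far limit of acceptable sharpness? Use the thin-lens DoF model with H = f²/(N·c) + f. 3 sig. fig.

Hyperfocal distance H = f²/(N·c) + f = 12²/(2.5 × 0.013) + 12 = 144/0.0325 + 12 ≈ 4442.8 mm ≈ 4.443 m.
Far limit Df = s·(H − f)/(H − s) = 2270 × (4442.8 − 12) / (4442.8 − 2270) = 2270 × 4430.8 / 2172.8 ≈ 4629.0 mm ≈ 4.63 m.

4.63 m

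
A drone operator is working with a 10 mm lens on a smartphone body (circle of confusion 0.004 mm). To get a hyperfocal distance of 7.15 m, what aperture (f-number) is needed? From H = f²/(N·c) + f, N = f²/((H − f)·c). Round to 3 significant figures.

f/3.50

Rearrange H = f²/(N·c) + f for N: N = f² / ((H − f)·c).
N = 10² / ((7150 − 10) × 0.004) = 100 / 28.56 ≈ 3.50.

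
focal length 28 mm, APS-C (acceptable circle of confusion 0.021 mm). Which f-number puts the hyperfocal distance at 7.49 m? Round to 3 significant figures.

f/5

Rearrange H = f²/(N·c) + f for N: N = f² / ((H − f)·c).
N = 28² / ((7490 − 28) × 0.021) = 784 / 156.7 ≈ 5.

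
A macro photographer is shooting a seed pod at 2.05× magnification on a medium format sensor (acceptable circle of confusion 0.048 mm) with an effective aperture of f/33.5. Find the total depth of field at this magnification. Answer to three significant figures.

At magnification m, DoF ≈ 2·N_eff·c/m² = 2 × 33.5 × 0.048 / 2.05² = 3.216 / 4.202 ≈ 0.765 mm.

0.765 mm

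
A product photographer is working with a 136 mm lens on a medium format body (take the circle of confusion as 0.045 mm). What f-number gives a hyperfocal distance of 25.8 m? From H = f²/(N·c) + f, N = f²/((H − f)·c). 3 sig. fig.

f/16

Rearrange H = f²/(N·c) + f for N: N = f² / ((H − f)·c).
N = 136² / ((25800 − 136) × 0.045) = 18496 / 1155 ≈ 16.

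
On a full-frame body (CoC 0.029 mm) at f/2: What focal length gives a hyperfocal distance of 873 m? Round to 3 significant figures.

From H = f²/(N·c) + f, with f ≪ H: f ≈ √(H·N·c) = √(873000 × 2 × 0.029) = √50634 ≈ 225.0 mm.
The +f correction barely moves this — solving exactly, f² + N·c·f − N·c·H = 0 ⇒ f = (−N·c + √((N·c)² + 4·N·c·H))/2 = (−0.058 + √202536)/2 ≈ 224.99 mm, so f ≈ 225 mm.

225 mm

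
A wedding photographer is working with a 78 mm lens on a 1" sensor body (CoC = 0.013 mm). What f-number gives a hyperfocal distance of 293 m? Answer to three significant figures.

f/1.60

Rearrange H = f²/(N·c) + f for N: N = f² / ((H − f)·c).
N = 78² / ((293000 − 78) × 0.013) = 6084 / 3808 ≈ 1.60.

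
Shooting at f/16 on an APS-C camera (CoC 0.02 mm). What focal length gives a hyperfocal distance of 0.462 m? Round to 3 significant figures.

From H = f²/(N·c) + f, with f ≪ H: f ≈ √(H·N·c) = √(462 × 16 × 0.02) = √147.84 ≈ 12.16 mm.
Exact: f² + N·c·f − N·c·H = 0 ⇒ f = (−N·c + √((N·c)² + 4·N·c·H))/2 = (−0.32 + √591.46)/2 ≈ 12.000 mm ≈ 12.0 mm.

12.0 mm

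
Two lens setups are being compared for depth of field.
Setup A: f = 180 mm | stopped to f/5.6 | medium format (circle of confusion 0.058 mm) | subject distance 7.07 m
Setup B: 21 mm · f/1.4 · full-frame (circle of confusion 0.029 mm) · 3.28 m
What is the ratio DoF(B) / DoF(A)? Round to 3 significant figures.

Setup A: H = 180²/(5.6×0.058) + 180 ≈ 99933.7 mm; DoF = Df − Dn = 7594.56 − 6613.22 ≈ 981.34 mm.
Setup B: H = 21²/(1.4×0.029) + 21 ≈ 10883.1 mm; DoF = Df − Dn = 4685.9 − 2523.0 ≈ 2162.9 mm.
Ratio = 2162.9 / 981.34 ≈ 2.20.

2.20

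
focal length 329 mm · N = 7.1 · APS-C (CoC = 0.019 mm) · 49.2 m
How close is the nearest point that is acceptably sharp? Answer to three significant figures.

Hyperfocal distance H = f²/(N·c) + f = 329²/(7.1 × 0.019) + 329 = 108241/0.1349 + 329 ≈ 802708.5 mm ≈ 802.7 m.
Near limit Dn = s·(H − f)/(H + s − 2f) = 49200 × (802708.5 − 329) / (802708.5 + 49200 − 2 × 329) = 49200 × 802379.5 / 851250.5 ≈ 46375 mm ≈ 46.4 m.

46.4 m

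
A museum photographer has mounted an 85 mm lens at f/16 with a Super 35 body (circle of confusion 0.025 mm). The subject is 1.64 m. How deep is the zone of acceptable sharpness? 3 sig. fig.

284 mm

Hyperfocal distance H = f²/(N·c) + f = 85²/(16 × 0.025) + 85 = 7225/0.4 + 85 ≈ 18147.5 mm ≈ 18.15 m.
Near limit Dn = s·(H − f)/(H + s − 2f) = 1640 × (18147.5 − 85) / (18147.5 + 1640 − 2 × 85) = 1640 × 18062.5 / 19617.5 ≈ 1510.00 mm.
Far limit Df = s·(H − f)/(H − s) = 1640 × (18147.5 − 85) / (18147.5 − 1640) = 1640 × 18062.5 / 16507.5 ≈ 1794.49 mm.
Depth of field = Df − Dn = 1794.49 − 1510.00 ≈ 284.49 mm.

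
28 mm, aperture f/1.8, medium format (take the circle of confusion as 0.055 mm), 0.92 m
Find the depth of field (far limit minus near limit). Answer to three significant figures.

Hyperfocal distance H = f²/(N·c) + f = 28²/(1.8 × 0.055) + 28 = 784/0.099 + 28 ≈ 7947.2 mm ≈ 7.947 m.
Near limit Dn = s·(H − f)/(H + s − 2f) = 920 × (7947.2 − 28) / (7947.2 + 920 − 2 × 28) = 920 × 7919.2 / 8811.2 ≈ 826.86 mm.
Far limit Df = s·(H − f)/(H − s) = 920 × (7947.2 − 28) / (7947.2 − 920) = 920 × 7919.2 / 7027.2 ≈ 1036.78 mm.
Depth of field = Df − Dn = 1036.78 − 826.86 ≈ 209.92 mm.

210 mm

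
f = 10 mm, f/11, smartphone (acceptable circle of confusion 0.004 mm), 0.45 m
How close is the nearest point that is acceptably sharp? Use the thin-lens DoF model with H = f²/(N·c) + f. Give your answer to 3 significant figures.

377 mm

Hyperfocal distance H = f²/(N·c) + f = 10²/(11 × 0.004) + 10 = 100/0.044 + 10 ≈ 2282.7 mm ≈ 2.283 m.
Near limit Dn = s·(H − f)/(H + s − 2f) = 450 × (2282.7 − 10) / (2282.7 + 450 − 2 × 10) = 450 × 2272.7 / 2712.7 ≈ 377.01 mm.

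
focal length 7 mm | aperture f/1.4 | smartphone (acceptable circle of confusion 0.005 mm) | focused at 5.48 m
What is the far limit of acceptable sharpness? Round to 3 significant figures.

Hyperfocal distance H = f²/(N·c) + f = 7²/(1.4 × 0.005) + 7 = 49/0.007 + 7 ≈ 7007.0 mm ≈ 7.007 m.
Far limit Df = s·(H − f)/(H − s) = 5480 × (7007.0 − 7) / (7007.0 − 5480) = 5480 × 7000.0 / 1527.0 ≈ 25121 mm ≈ 25.1 m.

25.1 m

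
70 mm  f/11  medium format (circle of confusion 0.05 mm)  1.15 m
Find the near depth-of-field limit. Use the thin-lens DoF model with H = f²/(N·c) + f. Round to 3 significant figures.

1.03 m

Hyperfocal distance H = f²/(N·c) + f = 70²/(11 × 0.05) + 70 = 4900/0.55 + 70 ≈ 8979.1 mm ≈ 8.979 m.
Near limit Dn = s·(H − f)/(H + s − 2f) = 1150 × (8979.1 − 70) / (8979.1 + 1150 − 2 × 70) = 1150 × 8909.1 / 9989.1 ≈ 1025.7 mm ≈ 1.03 m.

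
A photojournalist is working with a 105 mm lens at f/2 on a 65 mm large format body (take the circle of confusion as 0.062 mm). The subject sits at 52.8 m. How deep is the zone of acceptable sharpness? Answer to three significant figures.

Hyperfocal distance H = f²/(N·c) + f = 105²/(2 × 0.062) + 105 = 11025/0.124 + 105 ≈ 89016.3 mm ≈ 89.02 m.
Near limit Dn = s·(H − f)/(H + s − 2f) = 52800 × (89016.3 − 105) / (89016.3 + 52800 − 2 × 105) = 52800 × 88911.3 / 141606.3 ≈ 33152 mm.
Far limit Df = s·(H − f)/(H − s) = 52800 × (89016.3 − 105) / (89016.3 − 52800) = 52800 × 88911.3 / 36216.3 ≈ 129624 mm.
Depth of field = Df − Dn = 129624 − 33152 ≈ 96472 mm ≈ 96.5 m.

96.5 m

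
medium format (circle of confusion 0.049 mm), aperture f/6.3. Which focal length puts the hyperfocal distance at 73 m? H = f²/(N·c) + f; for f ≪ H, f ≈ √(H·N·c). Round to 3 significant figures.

150 mm

From H = f²/(N·c) + f, with f ≪ H: f ≈ √(H·N·c) = √(73000 × 6.3 × 0.049) = √22535 ≈ 150.1 mm.
The +f correction barely moves this — solving exactly, f² + N·c·f − N·c·H = 0 ⇒ f = (−N·c + √((N·c)² + 4·N·c·H))/2 = (−0.3087 + √90140)/2 ≈ 149.96 mm, so f ≈ 150 mm.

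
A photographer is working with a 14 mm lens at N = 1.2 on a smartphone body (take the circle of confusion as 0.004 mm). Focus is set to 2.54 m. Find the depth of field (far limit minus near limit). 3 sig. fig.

Hyperfocal distance H = f²/(N·c) + f = 14²/(1.2 × 0.004) + 14 = 196/0.0048 + 14 ≈ 40847.3 mm ≈ 40.85 m.
Near limit Dn = s·(H − f)/(H + s − 2f) = 2540 × (40847.3 − 14) / (40847.3 + 2540 − 2 × 14) = 2540 × 40833.3 / 43359.3 ≈ 2392.03 mm.
Far limit Df = s·(H − f)/(H − s) = 2540 × (40847.3 − 14) / (40847.3 − 2540) = 2540 × 40833.3 / 38307.3 ≈ 2707.49 mm.
Depth of field = Df − Dn = 2707.49 − 2392.03 ≈ 315.46 mm.

315 mm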